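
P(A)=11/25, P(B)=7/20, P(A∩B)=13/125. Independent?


P(A)×P(B) = 77/500
P(A∩B) = 13/125
Not equal → NOT independent

No, not independent


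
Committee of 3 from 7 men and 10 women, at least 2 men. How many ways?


Count by #men:
  2M,1W: C(7,2)×C(10,1)=210
  3M,0W: C(7,3)×C(10,0)=35
Total = 245

245


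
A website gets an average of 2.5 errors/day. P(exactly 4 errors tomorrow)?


Poisson(λ=2.5): P(X=4) = e^(-λ)×λ^k/k!
= e^(-2.5) × 2.5^4 / 4!
≈ 0.08208499862 × 39.0625 / 24 ≈ 0.133602

P(X=4) ≈ 0.133602 ≈ 13.36%


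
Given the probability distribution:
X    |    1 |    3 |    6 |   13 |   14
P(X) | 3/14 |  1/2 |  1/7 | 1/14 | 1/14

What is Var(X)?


E[X] = 9/2
E[X²] = 503/14
Var(X) = E[X²] - (E[X])² = 503/14 - 81/4 = 439/28

Var(X) = 439/28 ≈ 15.6786


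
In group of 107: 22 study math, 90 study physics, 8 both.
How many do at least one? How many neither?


|A∪B| = 22+90-8 = 104
Neither = 107-104 = 3

At least one: 104; Neither: 3


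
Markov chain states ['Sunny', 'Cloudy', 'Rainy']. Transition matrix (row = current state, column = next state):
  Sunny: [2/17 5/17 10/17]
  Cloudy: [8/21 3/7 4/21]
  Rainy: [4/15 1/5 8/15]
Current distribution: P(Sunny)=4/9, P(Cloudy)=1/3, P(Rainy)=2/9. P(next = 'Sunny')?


P(next=Sunny) = Σᵢ P(now=i)×P(i→Sunny)
= 4/9×2/17 + 1/3×8/21 + 2/9×4/15
= 8/153 + 8/63 + 8/135 = 3832/16065

P = 3832/16065 ≈ 0.2385


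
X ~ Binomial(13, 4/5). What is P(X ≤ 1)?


P(X ≤ 1) = Σ P(X=i) for i=0..1
P(X=0) = 1/1220703125
P(X=1) = 52/1220703125
Sum = 53/1220703125

P(X ≤ 1) = 53/1220703125 ≈ 0.00%


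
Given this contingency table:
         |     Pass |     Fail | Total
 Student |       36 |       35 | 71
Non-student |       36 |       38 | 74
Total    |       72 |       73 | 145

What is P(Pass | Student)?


P(Pass | Student) = 36/(36+35) = 36/71

P(Pass|Student) = 36/71 ≈ 50.70%


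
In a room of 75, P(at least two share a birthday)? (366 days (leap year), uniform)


P(all different) = Π(366-i)/366 for i=0..74
= 0.000287
P(match) = 1 - 0.000287 = 0.999713

P ≈ 0.9997 ≈ 99.97%


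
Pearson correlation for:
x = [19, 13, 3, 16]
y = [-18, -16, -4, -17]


n=4, Σx=51, Σy=-55, Σxy=-834, Σx²=795, Σy²=885
r = (4×(-834) - 51×(-55))/√((4×795 - 51²)(4×885 - (-55)²))
= -531/√(579×515) = -531/√298185 ≈ -531/546.0632 ≈ -0.9724

r ≈ -0.9724


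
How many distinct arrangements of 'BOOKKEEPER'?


Letters: 10, freq: {'B': 1, 'O': 2, 'K': 2, 'E': 3, 'P': 1, 'R': 1}
10!/(1!×2!×2!×3!×1!×1!) = 3628800/24 = 151200

151200


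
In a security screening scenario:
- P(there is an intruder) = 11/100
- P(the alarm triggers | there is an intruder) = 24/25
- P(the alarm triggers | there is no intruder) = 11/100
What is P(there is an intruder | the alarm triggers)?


Using Bayes' theorem:
P(A|B) = P(B|A)·P(A) / P(B)

P(the alarm triggers) = 24/25 × 11/100 + 11/100 × 89/100
= 66/625 + 979/10000 = 407/2000

P(there is an intruder|the alarm triggers) = (66/625) / (407/2000) = 96/185

P(there is an intruder|the alarm triggers) = 96/185 ≈ 51.89%


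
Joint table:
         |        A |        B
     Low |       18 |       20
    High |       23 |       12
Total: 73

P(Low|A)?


P(Low|A) = 18/(18+23) = 18/41

P = 18/41 ≈ 43.90%


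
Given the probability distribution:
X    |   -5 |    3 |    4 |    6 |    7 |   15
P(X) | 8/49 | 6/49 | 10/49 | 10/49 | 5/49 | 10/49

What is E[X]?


E[X] = Σ x·P(X=x)
= (-5)×(8/49) + (3)×(6/49) + (4)×(10/49) + (6)×(10/49) + (7)×(5/49) + (15)×(10/49)
= 263/49

E[X] = 263/49


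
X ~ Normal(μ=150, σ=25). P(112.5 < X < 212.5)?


z₁=(112.5-150)/25=-1.5, z₂=(212.5-150)/25=2.5
P = Φ(2.5) - Φ(-1.5) = 0.993790 - 0.066807 = 0.926983 ≈ 0.9270

P(112.5 < X < 212.5) ≈ 0.9270


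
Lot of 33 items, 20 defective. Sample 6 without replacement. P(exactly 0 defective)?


Hypergeometric: C(20,0)×C(13,6)/C(33,6)
= 1×1716/1107568 = 39/25172

P(X=0) = 39/25172 ≈ 0.15%


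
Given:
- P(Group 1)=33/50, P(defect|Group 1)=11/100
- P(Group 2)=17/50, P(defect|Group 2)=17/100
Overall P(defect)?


P(B) = Σ P(B|Aᵢ)×P(Aᵢ)
  11/100×33/50 = 363/5000
  17/100×17/50 = 289/5000
Sum = 163/1250

P(defect) = 163/1250 ≈ 13.04%


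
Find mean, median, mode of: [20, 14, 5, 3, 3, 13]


Sorted: [3, 3, 5, 13, 14, 20]
Mean = 58/6 = 29/3
Median = 9
Freq: {20: 1, 14: 1, 5: 1, 3: 2, 13: 1}
Mode: [3]

Mean=29/3, Median=9, Mode=3


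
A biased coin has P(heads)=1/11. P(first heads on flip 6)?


Geometric: P(X=6) = (1-p)^(k-1)×p = (10/11)^5×1/11 = 100000/1771561

P(X=6) = 100000/1771561 ≈ 5.64%


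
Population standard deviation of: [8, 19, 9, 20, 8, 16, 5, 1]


Mean = 86/8 = 43/4
  (8-43/4)²=121/16
  (19-43/4)²=1089/16
  (9-43/4)²=49/16
  (20-43/4)²=1369/16
  (8-43/4)²=121/16
  (16-43/4)²=441/16
  (5-43/4)²=529/16
  (1-43/4)²=1521/16
Σ(x-μ)² = 655/2
σ² = (655/2)/8 = 655/16

σ = √(655/16) ≈ 6.3982


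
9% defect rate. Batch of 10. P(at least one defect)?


P(all good) = (91/100)^10 = 38941611811810745401/100000000000000000000
P(≥1 defect) = 61058388188189254599/100000000000000000000

P = 61058388188189254599/100000000000000000000 ≈ 61.06%


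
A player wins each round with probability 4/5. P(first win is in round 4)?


Geometric: P(X=4) = (1-p)^(k-1)×p = (1/5)^3×4/5 = 4/625

P(X=4) = 4/625 ≈ 0.64%


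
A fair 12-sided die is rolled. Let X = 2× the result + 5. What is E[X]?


E[die] = (1+12)/2 = 13/2
E[X] = 2×13/2 + 5 = 18

E[X] = 18


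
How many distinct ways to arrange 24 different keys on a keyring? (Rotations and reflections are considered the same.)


Free circular arrangements: rotations and reflections both identified.
(n-1)!/2 = 23!/2 = 25852016738884976640000/2 = 12926008369442488320000

12926008369442488320000


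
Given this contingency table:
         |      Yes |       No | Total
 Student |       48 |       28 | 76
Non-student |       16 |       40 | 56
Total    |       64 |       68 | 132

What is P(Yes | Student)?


P(Yes | Student) = 48/(48+28) = 48/76 = 12/19

P(Yes|Student) = 12/19 ≈ 63.16%


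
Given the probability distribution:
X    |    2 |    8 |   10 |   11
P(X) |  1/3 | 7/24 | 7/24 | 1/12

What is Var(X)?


E[X] = 41/6
E[X²] = 237/4
Var(X) = E[X²] - (E[X])² = 237/4 - 1681/36 = 113/9

Var(X) = 113/9 ≈ 12.5556


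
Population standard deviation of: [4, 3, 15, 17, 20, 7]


Mean = 66/6 = 11
  (4-11)²=49
  (3-11)²=64
  (15-11)²=16
  (17-11)²=36
  (20-11)²=81
  (7-11)²=16
Σ(x-μ)² = 262
σ² = 262/6 = 131/3

σ = √(131/3) ≈ 6.6081


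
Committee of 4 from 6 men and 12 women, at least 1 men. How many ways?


Count by #men:
  1M,3W: C(6,1)×C(12,3)=1320
  2M,2W: C(6,2)×C(12,2)=990
  3M,1W: C(6,3)×C(12,1)=240
  4M,0W: C(6,4)×C(12,0)=15
Total = 2565

2565


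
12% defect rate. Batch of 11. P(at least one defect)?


P(all good) = (22/25)^11 = 584318301411328/2384185791015625
P(≥1 defect) = 1799867489604297/2384185791015625

P = 1799867489604297/2384185791015625 ≈ 75.49%


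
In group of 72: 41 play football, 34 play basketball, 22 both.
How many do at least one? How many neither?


|A∪B| = 41+34-22 = 53
Neither = 72-53 = 19

At least one: 53; Neither: 19


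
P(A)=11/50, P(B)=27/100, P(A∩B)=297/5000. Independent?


P(A)×P(B) = 297/5000
P(A∩B) = 297/5000
Equal ✓ → Independent

Yes, independent


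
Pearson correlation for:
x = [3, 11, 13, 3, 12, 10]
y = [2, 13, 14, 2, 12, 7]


n=6, Σx=52, Σy=50, Σxy=551, Σx²=552, Σy²=566
r = (6×551 - 52×50)/√((6×552 - 52²)(6×566 - 50²))
= 706/√(608×896) = 706/√544768 ≈ 706/738.0840 ≈ 0.9565

r ≈ 0.9565


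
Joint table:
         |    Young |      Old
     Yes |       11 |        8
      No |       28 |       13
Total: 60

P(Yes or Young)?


P(Yes∨Young) = P(Yes) + P(Young) - P(Yes∧Young)
= (19 + 39 - 11)/60 = 47/60

P = 47/60 ≈ 78.33%


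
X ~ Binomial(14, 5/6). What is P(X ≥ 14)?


P(X ≥ 14) = Σ P(X=i) for i=14..14
P(X=14) = 6103515625/78364164096
Sum = 6103515625/78364164096

P(X ≥ 14) = 6103515625/78364164096 ≈ 7.79%


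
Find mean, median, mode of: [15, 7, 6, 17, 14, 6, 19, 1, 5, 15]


Sorted: [1, 5, 6, 6, 7, 14, 15, 15, 17, 19]
Mean = 105/10 = 21/2
Median = 21/2
Freq: {15: 2, 7: 1, 6: 2, 17: 1, 14: 1, 19: 1, 1: 1, 5: 1}
Mode: [6, 15]

Mean=21/2, Median=21/2, Mode=[6, 15]


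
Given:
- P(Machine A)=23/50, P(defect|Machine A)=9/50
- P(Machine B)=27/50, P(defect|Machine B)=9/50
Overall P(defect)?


P(B) = Σ P(B|Aᵢ)×P(Aᵢ)
  9/50×23/50 = 207/2500
  9/50×27/50 = 243/2500
Sum = 9/50

P(defect) = 9/50 ≈ 18.00%


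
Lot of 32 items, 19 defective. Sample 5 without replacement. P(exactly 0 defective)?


Hypergeometric: C(19,0)×C(13,5)/C(32,5)
= 1×1287/201376 = 1287/201376

P(X=0) = 1287/201376 ≈ 0.64%


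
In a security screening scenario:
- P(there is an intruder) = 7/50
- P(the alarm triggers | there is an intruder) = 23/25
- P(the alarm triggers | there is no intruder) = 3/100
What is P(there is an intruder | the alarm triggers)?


Using Bayes' theorem:
P(A|B) = P(B|A)·P(A) / P(B)

P(the alarm triggers) = 23/25 × 7/50 + 3/100 × 43/50
= 161/1250 + 129/5000 = 773/5000

P(there is an intruder|the alarm triggers) = (161/1250) / (773/5000) = 644/773

P(there is an intruder|the alarm triggers) = 644/773 ≈ 83.31%


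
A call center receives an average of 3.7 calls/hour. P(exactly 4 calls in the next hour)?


Poisson(λ=3.7): P(X=4) = e^(-λ)×λ^k/k!
= e^(-3.7) × 3.7^4 / 4!
≈ 0.02472352647 × 187.4161 / 24 ≈ 0.193066

P(X=4) ≈ 0.193066 ≈ 19.31%


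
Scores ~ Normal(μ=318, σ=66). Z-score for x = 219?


z = (x - μ)/σ = (219 - 318)/66 = -1.5

z = -1.5


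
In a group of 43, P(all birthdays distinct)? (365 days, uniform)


P(all different) = Π(365-i)/365 for i=0..42
= (365/365)×(364/365)×...×(323/365)
= 0.076077

P ≈ 0.0761 ≈ 7.61%


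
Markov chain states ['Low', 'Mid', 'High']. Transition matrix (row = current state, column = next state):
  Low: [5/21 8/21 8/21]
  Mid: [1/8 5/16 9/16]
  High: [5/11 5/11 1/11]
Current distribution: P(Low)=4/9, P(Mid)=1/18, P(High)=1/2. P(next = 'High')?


P(next=High) = Σᵢ P(now=i)×P(i→High)
= 4/9×8/21 + 1/18×9/16 + 1/2×1/11
= 32/189 + 1/32 + 1/22 = 16367/66528

P = 16367/66528 ≈ 0.2460


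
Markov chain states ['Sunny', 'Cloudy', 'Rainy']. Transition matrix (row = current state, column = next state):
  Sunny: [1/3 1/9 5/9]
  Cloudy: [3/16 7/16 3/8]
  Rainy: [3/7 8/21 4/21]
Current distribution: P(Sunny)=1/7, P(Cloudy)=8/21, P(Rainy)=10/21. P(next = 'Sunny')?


P(next=Sunny) = Σᵢ P(now=i)×P(i→Sunny)
= 1/7×1/3 + 8/21×3/16 + 10/21×3/7
= 1/21 + 1/14 + 10/49 = 95/294

P = 95/294 ≈ 0.3231


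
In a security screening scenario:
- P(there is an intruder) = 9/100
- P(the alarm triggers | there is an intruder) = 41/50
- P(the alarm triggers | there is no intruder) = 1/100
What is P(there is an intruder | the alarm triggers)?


Using Bayes' theorem:
P(A|B) = P(B|A)·P(A) / P(B)

P(the alarm triggers) = 41/50 × 9/100 + 1/100 × 91/100
= 369/5000 + 91/10000 = 829/10000

P(there is an intruder|the alarm triggers) = (369/5000) / (829/10000) = 738/829

P(there is an intruder|the alarm triggers) = 738/829 ≈ 89.02%


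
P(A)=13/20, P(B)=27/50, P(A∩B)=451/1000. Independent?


P(A)×P(B) = 351/1000
P(A∩B) = 451/1000
Not equal → NOT independent

No, not independent


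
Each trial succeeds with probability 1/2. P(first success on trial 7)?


Geometric: P(X=7) = (1-p)^(k-1)×p = (1/2)^6×1/2 = 1/128

P(X=7) = 1/128 ≈ 0.78%


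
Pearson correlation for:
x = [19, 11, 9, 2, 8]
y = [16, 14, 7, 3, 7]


n=5, Σx=49, Σy=47, Σxy=583, Σx²=631, Σy²=559
r = (5×583 - 49×47)/√((5×631 - 49²)(5×559 - 47²))
= 612/√(754×586) = 612/√441844 ≈ 612/664.7135 ≈ 0.9207

r ≈ 0.9207


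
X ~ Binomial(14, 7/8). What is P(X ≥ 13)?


P(X ≥ 13) = Σ P(X=i) for i=13..14
P(X=13) = 678223072849/2199023255552
P(X=14) = 678223072849/4398046511104
Sum = 2034669218547/4398046511104

P(X ≥ 13) = 2034669218547/4398046511104 ≈ 46.26%


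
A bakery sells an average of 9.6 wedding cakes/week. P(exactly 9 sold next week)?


Poisson(λ=9.6): P(X=9) = e^(-λ)×λ^k/k!
= e^(-9.6) × 9.6^9 / 9!
≈ 6.772873649e-05 × 692533995.824 / 362880 ≈ 0.129256

P(X=9) ≈ 0.129256 ≈ 12.93%


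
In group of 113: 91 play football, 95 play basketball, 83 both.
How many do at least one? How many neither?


|A∪B| = 91+95-83 = 103
Neither = 113-103 = 10

At least one: 103; Neither: 10


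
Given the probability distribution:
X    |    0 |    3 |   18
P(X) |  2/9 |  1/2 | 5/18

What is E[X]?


E[X] = Σ x·P(X=x)
= (0)×(2/9) + (3)×(1/2) + (18)×(5/18)
= 13/2

E[X] = 13/2


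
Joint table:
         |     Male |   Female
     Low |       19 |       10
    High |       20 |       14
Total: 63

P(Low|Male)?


P(Low|Male) = 19/(19+20) = 19/39

P = 19/39 ≈ 48.72%


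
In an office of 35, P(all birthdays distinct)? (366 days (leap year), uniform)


P(all different) = Π(366-i)/366 for i=0..34
= (366/366)×(365/366)×...×(332/366)
= 0.186502

P ≈ 0.1865 ≈ 18.65%


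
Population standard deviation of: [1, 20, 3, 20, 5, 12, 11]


Mean = 72/7
  (1-72/7)²=4225/49
  (20-72/7)²=4624/49
  (3-72/7)²=2601/49
  (20-72/7)²=4624/49
  (5-72/7)²=1369/49
  (12-72/7)²=144/49
  (11-72/7)²=25/49
Σ(x-μ)² = 2516/7
σ² = (2516/7)/7 = 2516/49

σ = √(2516/49) ≈ 7.1657


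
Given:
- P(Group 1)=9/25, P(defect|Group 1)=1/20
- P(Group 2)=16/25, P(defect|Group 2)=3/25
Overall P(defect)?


P(B) = Σ P(B|Aᵢ)×P(Aᵢ)
  1/20×9/25 = 9/500
  3/25×16/25 = 48/625
Sum = 237/2500

P(defect) = 237/2500 ≈ 9.48%


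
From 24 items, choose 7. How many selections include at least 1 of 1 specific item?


Complement: C(24,7) - C(23,7) = 346104 - 245157 = 100947

100947


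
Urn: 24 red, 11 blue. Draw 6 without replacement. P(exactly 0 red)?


Hypergeometric: C(24,0)×C(11,6)/C(35,6)
= 1×462/1623160 = 3/10540

P(X=0) = 3/10540 ≈ 0.03%


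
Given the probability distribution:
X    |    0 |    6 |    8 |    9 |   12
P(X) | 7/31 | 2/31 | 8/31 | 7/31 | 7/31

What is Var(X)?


E[X] = 223/31
E[X²] = 2159/31
Var(X) = E[X²] - (E[X])² = 2159/31 - 49729/961 = 17200/961

Var(X) = 17200/961 ≈ 17.8980


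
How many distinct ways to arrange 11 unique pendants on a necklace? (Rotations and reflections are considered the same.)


Free circular arrangements: rotations and reflections both identified.
(n-1)!/2 = 10!/2 = 3628800/2 = 1814400

1814400


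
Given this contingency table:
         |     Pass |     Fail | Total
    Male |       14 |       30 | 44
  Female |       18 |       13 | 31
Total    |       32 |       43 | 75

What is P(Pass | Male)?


P(Pass | Male) = 14/(14+30) = 14/44 = 7/22

P(Pass|Male) = 7/22 ≈ 31.82%


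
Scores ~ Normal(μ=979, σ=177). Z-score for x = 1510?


z = (x - μ)/σ = (1510 - 979)/177 = 3.0

z = 3.0


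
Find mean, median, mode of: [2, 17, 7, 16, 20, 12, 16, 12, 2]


Sorted: [2, 2, 7, 12, 12, 16, 16, 17, 20]
Mean = 104/9
Median = 12
Freq: {2: 2, 17: 1, 7: 1, 16: 2, 20: 1, 12: 2}
Mode: [2, 12, 16]

Mean=104/9, Median=12, Mode=[2, 12, 16]


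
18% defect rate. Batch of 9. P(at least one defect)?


P(all good) = (41/50)^9 = 327381934393961/1953125000000000
P(≥1 defect) = 1625743065606039/1953125000000000

P = 1625743065606039/1953125000000000 ≈ 83.24%


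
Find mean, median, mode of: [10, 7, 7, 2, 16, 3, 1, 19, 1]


Sorted: [1, 1, 2, 3, 7, 7, 10, 16, 19]
Mean = 66/9 = 22/3
Median = 7
Freq: {10: 1, 7: 2, 2: 1, 16: 1, 3: 1, 1: 2, 19: 1}
Mode: [1, 7]

Mean=22/3, Median=7, Mode=[1, 7]


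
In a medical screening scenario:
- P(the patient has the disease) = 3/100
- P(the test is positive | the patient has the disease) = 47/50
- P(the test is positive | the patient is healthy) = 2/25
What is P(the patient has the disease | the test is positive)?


Using Bayes' theorem:
P(A|B) = P(B|A)·P(A) / P(B)

P(the test is positive) = 47/50 × 3/100 + 2/25 × 97/100
= 141/5000 + 97/1250 = 529/5000

P(the patient has the disease|the test is positive) = (141/5000) / (529/5000) = 141/529

P(the patient has the disease|the test is positive) = 141/529 ≈ 26.65%


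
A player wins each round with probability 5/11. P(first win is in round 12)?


Geometric: P(X=12) = (1-p)^(k-1)×p = (6/11)^11×5/11 = 1813985280/3138428376721

P(X=12) = 1813985280/3138428376721 ≈ 0.06%


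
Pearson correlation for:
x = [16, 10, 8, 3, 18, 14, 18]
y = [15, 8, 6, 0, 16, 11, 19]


n=7, Σx=87, Σy=75, Σxy=1152, Σx²=1273, Σy²=1063
r = (7×1152 - 87×75)/√((7×1273 - 87²)(7×1063 - 75²))
= 1539/√(1342×1816) = 1539/√2437072 ≈ 1539/1561.1124 ≈ 0.9858

r ≈ 0.9858


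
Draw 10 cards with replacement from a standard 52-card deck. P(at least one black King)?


P(not a black King) = 50/52 = 25/26
P(none in 10 draws) = (25/26)^10 = 95367431640625/141167095653376
P(≥1 black King) = 1 - 95367431640625/141167095653376 = 45799664012751/141167095653376

P = 45799664012751/141167095653376 ≈ 32.44%


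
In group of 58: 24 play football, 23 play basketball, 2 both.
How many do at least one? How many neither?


|A∪B| = 24+23-2 = 45
Neither = 58-45 = 13

At least one: 45; Neither: 13


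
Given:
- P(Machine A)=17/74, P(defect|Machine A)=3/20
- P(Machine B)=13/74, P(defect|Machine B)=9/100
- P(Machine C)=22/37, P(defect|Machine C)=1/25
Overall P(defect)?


P(B) = Σ P(B|Aᵢ)×P(Aᵢ)
  3/20×17/74 = 51/1480
  9/100×13/74 = 117/7400
  1/25×22/37 = 22/925
Sum = 137/1850

P(defect) = 137/1850 ≈ 7.41%


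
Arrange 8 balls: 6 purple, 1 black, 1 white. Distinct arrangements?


8!/(6!×1!×1!) = 56

56


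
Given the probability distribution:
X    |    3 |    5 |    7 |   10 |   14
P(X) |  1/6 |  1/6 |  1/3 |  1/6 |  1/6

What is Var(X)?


E[X] = 23/3
E[X²] = 214/3
Var(X) = E[X²] - (E[X])² = 214/3 - 529/9 = 113/9

Var(X) = 113/9 ≈ 12.5556


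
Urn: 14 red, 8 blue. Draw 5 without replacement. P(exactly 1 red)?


Hypergeometric: C(14,1)×C(8,4)/C(22,5)
= 14×70/26334 = 70/1881

P(X=1) = 70/1881 ≈ 3.72%


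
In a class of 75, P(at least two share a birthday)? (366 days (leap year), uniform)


P(all different) = Π(366-i)/366 for i=0..74
= 0.000287
P(match) = 1 - 0.000287 = 0.999713

P ≈ 0.9997 ≈ 99.97%


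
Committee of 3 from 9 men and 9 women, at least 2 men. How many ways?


Count by #men:
  2M,1W: C(9,2)×C(9,1)=324
  3M,0W: C(9,3)×C(9,0)=84
Total = 408

408


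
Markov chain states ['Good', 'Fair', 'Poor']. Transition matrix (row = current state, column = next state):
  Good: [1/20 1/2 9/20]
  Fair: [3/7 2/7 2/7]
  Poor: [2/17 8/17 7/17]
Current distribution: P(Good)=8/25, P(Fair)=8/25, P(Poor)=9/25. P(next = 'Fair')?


P(next=Fair) = Σᵢ P(now=i)×P(i→Fair)
= 8/25×1/2 + 8/25×2/7 + 9/25×8/17
= 4/25 + 16/175 + 72/425 = 1252/2975

P = 1252/2975 ≈ 0.4208


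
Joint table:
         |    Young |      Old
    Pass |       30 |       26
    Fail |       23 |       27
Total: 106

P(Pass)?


P(Pass) = (30+26)/106 = 56/106 = 28/53

P(Pass) = 28/53 ≈ 52.83%


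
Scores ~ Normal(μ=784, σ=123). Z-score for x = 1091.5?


z = (x - μ)/σ = (1091.5 - 784)/123 = 2.5

z = 2.5


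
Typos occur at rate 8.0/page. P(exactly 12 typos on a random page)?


Poisson(λ=8.0): P(X=12) = e^(-λ)×λ^k/k!
= e^(-8.0) × 8.0^12 / 12!
≈ 0.0003354626279 × 68719476736 / 479001600 ≈ 0.048127

P(X=12) ≈ 0.048127 ≈ 4.81%


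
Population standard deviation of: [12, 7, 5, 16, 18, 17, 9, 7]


Mean = 91/8
  (12-91/8)²=25/64
  (7-91/8)²=1225/64
  (5-91/8)²=2601/64
  (16-91/8)²=1369/64
  (18-91/8)²=2809/64
  (17-91/8)²=2025/64
  (9-91/8)²=361/64
  (7-91/8)²=1225/64
Σ(x-μ)² = 1455/8
σ² = (1455/8)/8 = 1455/64

σ = √(1455/64) ≈ 4.7681


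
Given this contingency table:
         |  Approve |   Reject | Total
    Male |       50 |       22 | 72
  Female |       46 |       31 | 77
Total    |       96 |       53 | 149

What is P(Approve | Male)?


P(Approve | Male) = 50/(50+22) = 50/72 = 25/36

P(Approve|Male) = 25/36 ≈ 69.44%


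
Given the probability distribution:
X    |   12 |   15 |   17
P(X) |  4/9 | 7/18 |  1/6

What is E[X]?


E[X] = Σ x·P(X=x)
= (12)×(4/9) + (15)×(7/18) + (17)×(1/6)
= 14

E[X] = 14


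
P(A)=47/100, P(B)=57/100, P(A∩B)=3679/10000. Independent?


P(A)×P(B) = 2679/10000
P(A∩B) = 3679/10000
Not equal → NOT independent

No, not independent


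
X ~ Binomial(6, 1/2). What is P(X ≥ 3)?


P(X ≥ 3) = Σ P(X=i) for i=3..6
P(X=3) = 5/16
P(X=4) = 15/64
P(X=5) = 3/32
P(X=6) = 1/64
Sum = 21/32

P(X ≥ 3) = 21/32 ≈ 65.62%


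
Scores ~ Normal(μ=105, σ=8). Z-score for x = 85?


z = (x - μ)/σ = (85 - 105)/8 = -2.5

z = -2.5


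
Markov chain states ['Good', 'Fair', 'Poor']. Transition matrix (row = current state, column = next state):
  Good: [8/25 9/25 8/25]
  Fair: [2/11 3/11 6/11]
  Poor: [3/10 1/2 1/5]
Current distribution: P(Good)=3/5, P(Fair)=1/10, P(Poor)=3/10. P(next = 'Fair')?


P(next=Fair) = Σᵢ P(now=i)×P(i→Fair)
= 3/5×9/25 + 1/10×3/11 + 3/10×1/2
= 27/125 + 3/110 + 3/20 = 2163/5500

P = 2163/5500 ≈ 0.3933


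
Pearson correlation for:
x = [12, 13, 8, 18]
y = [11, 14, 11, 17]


n=4, Σx=51, Σy=53, Σxy=708, Σx²=701, Σy²=727
r = (4×708 - 51×53)/√((4×701 - 51²)(4×727 - 53²))
= 129/√(203×99) = 129/√20097 ≈ 129/141.7639 ≈ 0.9100

r ≈ 0.9100


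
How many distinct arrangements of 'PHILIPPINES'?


Letters: 11, freq: {'P': 3, 'H': 1, 'I': 3, 'L': 1, 'N': 1, 'E': 1, 'S': 1}
11!/(3!×1!×3!×1!×1!×1!×1!) = 39916800/36 = 1108800

1108800


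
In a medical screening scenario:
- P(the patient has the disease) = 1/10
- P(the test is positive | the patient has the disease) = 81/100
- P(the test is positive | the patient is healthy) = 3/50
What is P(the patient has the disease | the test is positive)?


Using Bayes' theorem:
P(A|B) = P(B|A)·P(A) / P(B)

P(the test is positive) = 81/100 × 1/10 + 3/50 × 9/10
= 81/1000 + 27/500 = 27/200

P(the patient has the disease|the test is positive) = (81/1000) / (27/200) = 3/5

P(the patient has the disease|the test is positive) = 3/5 ≈ 60.00%


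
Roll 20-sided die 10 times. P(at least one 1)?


P(no 1)^10 = (19/20)^10 = 6131066257801/10240000000000
P(≥1) = 1 - 6131066257801/10240000000000 = 4108933742199/10240000000000

P = 4108933742199/10240000000000 ≈ 40.13%


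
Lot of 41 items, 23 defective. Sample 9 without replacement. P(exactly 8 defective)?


Hypergeometric: C(23,8)×C(18,1)/C(41,9)
= 490314×18/350343565 = 2484/98605

P(X=8) = 2484/98605 ≈ 2.52%


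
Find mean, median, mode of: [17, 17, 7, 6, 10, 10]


Sorted: [6, 7, 10, 10, 17, 17]
Mean = 67/6
Median = 10
Freq: {17: 2, 7: 1, 6: 1, 10: 2}
Mode: [10, 17]

Mean=67/6, Median=10, Mode=[10, 17]


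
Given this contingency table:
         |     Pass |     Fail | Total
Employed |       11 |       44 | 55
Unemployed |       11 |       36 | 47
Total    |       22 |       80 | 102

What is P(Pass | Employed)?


P(Pass | Employed) = 11/(11+44) = 11/55 = 1/5

P(Pass|Employed) = 1/5 ≈ 20.00%


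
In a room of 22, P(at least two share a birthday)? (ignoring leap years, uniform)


P(all different) = Π(365-i)/365 for i=0..21
= 0.524305
P(match) = 1 - 0.524305 = 0.475695

P ≈ 0.4757 ≈ 47.57%


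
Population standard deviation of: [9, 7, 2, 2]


Mean = 20/4 = 5
  (9-5)²=16
  (7-5)²=4
  (2-5)²=9
  (2-5)²=9
Σ(x-μ)² = 38
σ² = 38/4 = 19/2

σ = √(19/2) ≈ 3.0822


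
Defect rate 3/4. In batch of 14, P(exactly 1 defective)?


Binomial: P(X=1) = C(14,1)×p^1×(1-p)^13
= 14 × 3/4 × 1/67108864 = 21/134217728

P(X=1) = 21/134217728 ≈ 0.00%


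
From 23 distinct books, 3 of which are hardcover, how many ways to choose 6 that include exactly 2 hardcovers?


Choose 2 of the 3 hardcovers and 4 of the other 20 books:
C(3,2)×C(20,4) = 3×4845 = 14535

14535


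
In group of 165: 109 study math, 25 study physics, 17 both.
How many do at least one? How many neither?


|A∪B| = 109+25-17 = 117
Neither = 165-117 = 48

At least one: 117; Neither: 48


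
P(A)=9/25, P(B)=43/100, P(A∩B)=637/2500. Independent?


P(A)×P(B) = 387/2500
P(A∩B) = 637/2500
Not equal → NOT independent

No, not independent


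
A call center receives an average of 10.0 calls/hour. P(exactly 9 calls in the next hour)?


Poisson(λ=10.0): P(X=9) = e^(-λ)×λ^k/k!
= e^(-10.0) × 10.0^9 / 9!
≈ 4.539992976e-05 × 1000000000 / 362880 ≈ 0.125110

P(X=9) ≈ 0.125110 ≈ 12.51%


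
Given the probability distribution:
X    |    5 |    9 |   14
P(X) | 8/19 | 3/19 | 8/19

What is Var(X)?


E[X] = 179/19
E[X²] = 2011/19
Var(X) = E[X²] - (E[X])² = 2011/19 - 32041/361 = 6168/361

Var(X) = 6168/361 ≈ 17.0859


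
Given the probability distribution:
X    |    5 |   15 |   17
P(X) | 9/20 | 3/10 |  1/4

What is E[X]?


E[X] = Σ x·P(X=x)
= (5)×(9/20) + (15)×(3/10) + (17)×(1/4)
= 11

E[X] = 11


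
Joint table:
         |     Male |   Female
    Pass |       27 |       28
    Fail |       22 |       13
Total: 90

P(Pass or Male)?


P(Pass∨Male) = P(Pass) + P(Male) - P(Pass∧Male)
= (55 + 49 - 27)/90 = 77/90

P = 77/90 ≈ 85.56%


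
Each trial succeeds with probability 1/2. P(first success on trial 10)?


Geometric: P(X=10) = (1-p)^(k-1)×p = (1/2)^9×1/2 = 1/1024

P(X=10) = 1/1024 ≈ 0.10%


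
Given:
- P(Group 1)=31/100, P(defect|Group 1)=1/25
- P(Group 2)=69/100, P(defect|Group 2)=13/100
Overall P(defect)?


P(B) = Σ P(B|Aᵢ)×P(Aᵢ)
  1/25×31/100 = 31/2500
  13/100×69/100 = 897/10000
Sum = 1021/10000

P(defect) = 1021/10000 ≈ 10.21%


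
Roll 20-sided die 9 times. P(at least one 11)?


P(no 11)^9 = (19/20)^9 = 322687697779/512000000000
P(≥1) = 1 - 322687697779/512000000000 = 189312302221/512000000000

P = 189312302221/512000000000 ≈ 36.98%


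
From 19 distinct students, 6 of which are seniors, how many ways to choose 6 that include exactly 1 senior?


Choose 1 of the 6 seniors and 5 of the other 13 students:
C(6,1)×C(13,5) = 6×1287 = 7722

7722


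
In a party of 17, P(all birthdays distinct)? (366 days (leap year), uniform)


P(all different) = Π(366-i)/366 for i=0..16
= (366/366)×(365/366)×...×(350/366)
= 0.685712

P ≈ 0.6857 ≈ 68.57%


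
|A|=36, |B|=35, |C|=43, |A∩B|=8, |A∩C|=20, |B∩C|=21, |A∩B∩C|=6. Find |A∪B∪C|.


|A∪B∪C| = 36+35+43-8-20-21+6 = 71

|A∪B∪C| = 71


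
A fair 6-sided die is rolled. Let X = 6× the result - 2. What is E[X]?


E[die] = (1+6)/2 = 7/2
E[X] = 6×7/2 - 2 = 19

E[X] = 19


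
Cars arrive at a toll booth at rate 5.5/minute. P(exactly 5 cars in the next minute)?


Poisson(λ=5.5): P(X=5) = e^(-λ)×λ^k/k!
= e^(-5.5) × 5.5^5 / 5!
≈ 0.004086771438 × 5032.84375 / 120 ≈ 0.171401

P(X=5) ≈ 0.171401 ≈ 17.14%


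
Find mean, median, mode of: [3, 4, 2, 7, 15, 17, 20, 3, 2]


Sorted: [2, 2, 3, 3, 4, 7, 15, 17, 20]
Mean = 73/9
Median = 4
Freq: {3: 2, 4: 1, 2: 2, 7: 1, 15: 1, 17: 1, 20: 1}
Mode: [2, 3]

Mean=73/9, Median=4, Mode=[2, 3]


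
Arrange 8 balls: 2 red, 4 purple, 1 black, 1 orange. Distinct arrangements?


8!/(2!×4!×1!×1!) = 840

840


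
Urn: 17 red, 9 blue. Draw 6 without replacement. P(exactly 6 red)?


Hypergeometric: C(17,6)×C(9,0)/C(26,6)
= 12376×1/230230 = 68/1265

P(X=6) = 68/1265 ≈ 5.38%


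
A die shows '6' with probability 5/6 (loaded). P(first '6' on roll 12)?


Geometric: P(X=12) = (1-p)^(k-1)×p = (1/6)^11×5/6 = 5/2176782336

P(X=12) = 5/2176782336 ≈ 0.00%


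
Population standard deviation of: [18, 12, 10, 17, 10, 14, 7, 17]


Mean = 105/8
  (18-105/8)²=1521/64
  (12-105/8)²=81/64
  (10-105/8)²=625/64
  (17-105/8)²=961/64
  (10-105/8)²=625/64
  (14-105/8)²=49/64
  (7-105/8)²=2401/64
  (17-105/8)²=961/64
Σ(x-μ)² = 903/8
σ² = (903/8)/8 = 903/64

σ = √(903/64) ≈ 3.7562


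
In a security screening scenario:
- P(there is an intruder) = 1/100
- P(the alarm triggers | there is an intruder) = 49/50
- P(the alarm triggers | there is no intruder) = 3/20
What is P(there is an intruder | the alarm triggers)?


Using Bayes' theorem:
P(A|B) = P(B|A)·P(A) / P(B)

P(the alarm triggers) = 49/50 × 1/100 + 3/20 × 99/100
= 49/5000 + 297/2000 = 1583/10000

P(there is an intruder|the alarm triggers) = (49/5000) / (1583/10000) = 98/1583

P(there is an intruder|the alarm triggers) = 98/1583 ≈ 6.19%


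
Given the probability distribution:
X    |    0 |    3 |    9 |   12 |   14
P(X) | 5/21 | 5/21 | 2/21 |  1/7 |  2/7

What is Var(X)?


E[X] = 51/7
E[X²] = 605/7
Var(X) = E[X²] - (E[X])² = 605/7 - 2601/49 = 1634/49

Var(X) = 1634/49 ≈ 33.3469


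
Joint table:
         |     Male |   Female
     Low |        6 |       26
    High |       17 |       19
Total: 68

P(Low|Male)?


P(Low|Male) = 6/(6+17) = 6/23

P = 6/23 ≈ 26.09%


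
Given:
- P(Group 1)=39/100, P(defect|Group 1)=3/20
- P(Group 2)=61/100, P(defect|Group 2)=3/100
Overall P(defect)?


P(B) = Σ P(B|Aᵢ)×P(Aᵢ)
  3/20×39/100 = 117/2000
  3/100×61/100 = 183/10000
Sum = 48/625

P(defect) = 48/625 ≈ 7.68%


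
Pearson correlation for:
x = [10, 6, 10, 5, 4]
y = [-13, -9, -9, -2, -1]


n=5, Σx=35, Σy=-34, Σxy=-288, Σx²=277, Σy²=336
r = (5×(-288) - 35×(-34))/√((5×277 - 35²)(5×336 - (-34)²))
= -250/√(160×524) = -250/√83840 ≈ -250/289.5514 ≈ -0.8634

r ≈ -0.8634


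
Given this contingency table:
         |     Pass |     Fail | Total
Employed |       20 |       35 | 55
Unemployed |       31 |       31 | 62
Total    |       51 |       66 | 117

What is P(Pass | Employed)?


P(Pass | Employed) = 20/(20+35) = 20/55 = 4/11

P(Pass|Employed) = 4/11 ≈ 36.36%


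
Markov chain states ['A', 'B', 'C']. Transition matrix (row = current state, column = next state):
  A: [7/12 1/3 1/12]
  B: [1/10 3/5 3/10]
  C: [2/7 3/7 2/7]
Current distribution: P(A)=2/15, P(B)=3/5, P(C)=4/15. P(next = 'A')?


P(next=A) = Σᵢ P(now=i)×P(i→A)
= 2/15×7/12 + 3/5×1/10 + 4/15×2/7
= 7/90 + 3/50 + 8/105 = 337/1575

P = 337/1575 ≈ 0.2140


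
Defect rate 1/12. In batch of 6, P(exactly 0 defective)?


Binomial: P(X=0) = C(6,0)×p^0×(1-p)^6
= 1 × 1 × 1771561/2985984 = 1771561/2985984

P(X=0) = 1771561/2985984 ≈ 59.33%


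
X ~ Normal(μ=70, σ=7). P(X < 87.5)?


z = (87.5-70)/7 = 2.5
P(Z < 2.5) = 0.9938

P(X < 87.5) ≈ 0.9938


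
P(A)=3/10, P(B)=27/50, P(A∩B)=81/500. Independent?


P(A)×P(B) = 81/500
P(A∩B) = 81/500
Equal ✓ → Independent

Yes, independent


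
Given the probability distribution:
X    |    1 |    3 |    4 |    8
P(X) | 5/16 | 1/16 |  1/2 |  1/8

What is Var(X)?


E[X] = 7/2
E[X²] = 135/8
Var(X) = E[X²] - (E[X])² = 135/8 - 49/4 = 37/8

Var(X) = 37/8 ≈ 4.6250


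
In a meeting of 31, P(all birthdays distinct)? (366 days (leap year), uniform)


P(all different) = Π(366-i)/366 for i=0..30
= (366/366)×(365/366)×...×(336/366)
= 0.270541

P ≈ 0.2705 ≈ 27.05%


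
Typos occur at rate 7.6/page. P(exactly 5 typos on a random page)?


Poisson(λ=7.6): P(X=5) = e^(-λ)×λ^k/k!
= e^(-7.6) × 7.6^5 / 5!
≈ 0.0005004514334 × 25355.25376 / 120 ≈ 0.105742

P(X=5) ≈ 0.105742 ≈ 10.57%


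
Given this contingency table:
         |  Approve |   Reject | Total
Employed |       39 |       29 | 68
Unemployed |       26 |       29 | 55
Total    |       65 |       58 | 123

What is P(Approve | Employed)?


P(Approve | Employed) = 39/(39+29) = 39/68

P(Approve|Employed) = 39/68 ≈ 57.35%


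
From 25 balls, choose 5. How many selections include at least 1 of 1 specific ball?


Complement: C(25,5) - C(24,5) = 53130 - 42504 = 10626

10626


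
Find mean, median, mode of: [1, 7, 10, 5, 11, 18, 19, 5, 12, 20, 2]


Sorted: [1, 2, 5, 5, 7, 10, 11, 12, 18, 19, 20]
Mean = 110/11 = 10
Median = 10
Freq: {1: 1, 7: 1, 10: 1, 5: 2, 11: 1, 18: 1, 19: 1, 12: 1, 20: 1, 2: 1}
Mode: [5]

Mean=10, Median=10, Mode=5


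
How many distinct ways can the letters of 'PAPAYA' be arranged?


Letters: 6, freq: {'P': 2, 'A': 3, 'Y': 1}
6!/(2!×3!×1!) = 720/12 = 60

60


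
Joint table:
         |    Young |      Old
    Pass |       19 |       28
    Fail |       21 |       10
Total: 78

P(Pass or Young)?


P(Pass∨Young) = P(Pass) + P(Young) - P(Pass∧Young)
= (47 + 40 - 19)/78 = 68/78 = 34/39

P = 34/39 ≈ 87.18%


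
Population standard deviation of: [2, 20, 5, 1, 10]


Mean = 38/5
  (2-38/5)²=784/25
  (20-38/5)²=3844/25
  (5-38/5)²=169/25
  (1-38/5)²=1089/25
  (10-38/5)²=144/25
Σ(x-μ)² = 1206/5
σ² = (1206/5)/5 = 1206/25

σ = √(1206/25) ≈ 6.9455


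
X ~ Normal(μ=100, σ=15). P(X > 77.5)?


z = (77.5-100)/15 = -1.5
P(X > 77.5) = 1 - P(Z ≤ -1.5) = 1 - 0.0668 = 0.9332

P(X > 77.5) ≈ 0.9332


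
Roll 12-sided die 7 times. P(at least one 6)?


P(no 6)^7 = (11/12)^7 = 19487171/35831808
P(≥1) = 1 - 19487171/35831808 = 16344637/35831808

P = 16344637/35831808 ≈ 45.61%


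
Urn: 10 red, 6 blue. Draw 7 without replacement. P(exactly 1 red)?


Hypergeometric: C(10,1)×C(6,6)/C(16,7)
= 10×1/11440 = 1/1144

P(X=1) = 1/1144 ≈ 0.09%


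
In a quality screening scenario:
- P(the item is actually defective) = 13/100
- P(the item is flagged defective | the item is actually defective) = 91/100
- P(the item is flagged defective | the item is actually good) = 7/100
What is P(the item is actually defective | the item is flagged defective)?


Using Bayes' theorem:
P(A|B) = P(B|A)·P(A) / P(B)

P(the item is flagged defective) = 91/100 × 13/100 + 7/100 × 87/100
= 1183/10000 + 609/10000 = 112/625

P(the item is actually defective|the item is flagged defective) = (1183/10000) / (112/625) = 169/256

P(the item is actually defective|the item is flagged defective) = 169/256 ≈ 66.02%


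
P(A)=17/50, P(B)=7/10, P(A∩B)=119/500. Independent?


P(A)×P(B) = 119/500
P(A∩B) = 119/500
Equal ✓ → Independent

Yes, independent


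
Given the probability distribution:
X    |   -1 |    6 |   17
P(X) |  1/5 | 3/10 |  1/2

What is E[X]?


E[X] = Σ x·P(X=x)
= (-1)×(1/5) + (6)×(3/10) + (17)×(1/2)
= 101/10

E[X] = 101/10


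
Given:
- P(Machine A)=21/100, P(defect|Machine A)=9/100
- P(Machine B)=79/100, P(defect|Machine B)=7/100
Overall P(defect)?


P(B) = Σ P(B|Aᵢ)×P(Aᵢ)
  9/100×21/100 = 189/10000
  7/100×79/100 = 553/10000
Sum = 371/5000

P(defect) = 371/5000 ≈ 7.42%


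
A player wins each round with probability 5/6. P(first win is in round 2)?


Geometric: P(X=2) = (1-p)^(k-1)×p = (1/6)^1×5/6 = 5/36

P(X=2) = 5/36 ≈ 13.89%


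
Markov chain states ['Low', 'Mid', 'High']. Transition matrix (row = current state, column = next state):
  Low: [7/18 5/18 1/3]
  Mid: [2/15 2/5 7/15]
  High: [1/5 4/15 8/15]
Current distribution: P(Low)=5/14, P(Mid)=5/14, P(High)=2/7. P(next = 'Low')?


P(next=Low) = Σᵢ P(now=i)×P(i→Low)
= 5/14×7/18 + 5/14×2/15 + 2/7×1/5
= 5/36 + 1/21 + 2/35 = 307/1260

P = 307/1260 ≈ 0.2437


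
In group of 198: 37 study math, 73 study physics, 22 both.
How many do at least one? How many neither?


|A∪B| = 37+73-22 = 88
Neither = 198-88 = 110

At least one: 88; Neither: 110


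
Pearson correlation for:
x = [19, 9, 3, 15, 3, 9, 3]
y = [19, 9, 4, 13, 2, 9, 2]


n=7, Σx=61, Σy=58, Σxy=742, Σx²=775, Σy²=716
r = (7×742 - 61×58)/√((7×775 - 61²)(7×716 - 58²))
= 1656/√(1704×1648) = 1656/√2808192 ≈ 1656/1675.7661 ≈ 0.9882

r ≈ 0.9882


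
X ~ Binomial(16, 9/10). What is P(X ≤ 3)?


P(X ≤ 3) = Σ P(X=i) for i=0..3
P(X=0) = 1/10000000000000000
P(X=1) = 9/625000000000000
P(X=2) = 243/250000000000000
P(X=3) = 5103/125000000000000
Sum = 83621/2000000000000000

P(X ≤ 3) = 83621/2000000000000000 ≈ 0.00%


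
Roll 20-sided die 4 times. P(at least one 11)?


P(no 11)^4 = (19/20)^4 = 130321/160000
P(≥1) = 1 - 130321/160000 = 29679/160000

P = 29679/160000 ≈ 18.55%


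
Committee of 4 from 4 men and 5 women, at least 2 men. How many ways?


Count by #men:
  2M,2W: C(4,2)×C(5,2)=60
  3M,1W: C(4,3)×C(5,1)=20
  4M,0W: C(4,4)×C(5,0)=1
Total = 81

81


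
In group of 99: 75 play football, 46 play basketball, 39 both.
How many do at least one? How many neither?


|A∪B| = 75+46-39 = 82
Neither = 99-82 = 17

At least one: 82; Neither: 17


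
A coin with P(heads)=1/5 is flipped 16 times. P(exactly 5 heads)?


Binomial: P(X=5) = C(16,5)×p^5×(1-p)^11
= 4368 × 1/3125 × 4194304/48828125 = 18320719872/152587890625

P(X=5) = 18320719872/152587890625 ≈ 12.01%


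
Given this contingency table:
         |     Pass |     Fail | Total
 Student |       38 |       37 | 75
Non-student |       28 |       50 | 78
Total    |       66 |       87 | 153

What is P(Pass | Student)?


P(Pass | Student) = 38/(38+37) = 38/75

P(Pass|Student) = 38/75 ≈ 50.67%


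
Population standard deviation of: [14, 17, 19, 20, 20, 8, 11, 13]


Mean = 122/8 = 61/4
  (14-61/4)²=25/16
  (17-61/4)²=49/16
  (19-61/4)²=225/16
  (20-61/4)²=361/16
  (20-61/4)²=361/16
  (8-61/4)²=841/16
  (11-61/4)²=289/16
  (13-61/4)²=81/16
Σ(x-μ)² = 279/2
σ² = (279/2)/8 = 279/16

σ = √(279/16) ≈ 4.1758


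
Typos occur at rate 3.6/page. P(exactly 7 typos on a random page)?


Poisson(λ=3.6): P(X=7) = e^(-λ)×λ^k/k!
= e^(-3.6) × 3.6^7 / 7!
≈ 0.02732372245 × 7836.4164096 / 5040 ≈ 0.042484

P(X=7) ≈ 0.042484 ≈ 4.25%


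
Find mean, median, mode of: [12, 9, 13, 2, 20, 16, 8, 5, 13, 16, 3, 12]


Sorted: [2, 3, 5, 8, 9, 12, 12, 13, 13, 16, 16, 20]
Mean = 129/12 = 43/4
Median = 12
Freq: {12: 2, 9: 1, 13: 2, 2: 1, 20: 1, 16: 2, 8: 1, 5: 1, 3: 1}
Mode: [12, 13, 16]

Mean=43/4, Median=12, Mode=[12, 13, 16]


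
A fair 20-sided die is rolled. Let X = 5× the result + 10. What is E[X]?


E[die] = (1+20)/2 = 21/2
E[X] = 5×21/2 + 10 = 125/2

E[X] = 125/2


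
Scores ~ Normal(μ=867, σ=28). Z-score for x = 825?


z = (x - μ)/σ = (825 - 867)/28 = -1.5

z = -1.5


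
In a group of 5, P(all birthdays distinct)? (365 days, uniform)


P(all different) = Π(365-i)/365 for i=0..4
= (365/365)×(364/365)×...×(361/365)
= 0.972864

P ≈ 0.9729 ≈ 97.29%


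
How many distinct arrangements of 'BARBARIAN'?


Letters: 9, freq: {'B': 2, 'A': 3, 'R': 2, 'I': 1, 'N': 1}
9!/(2!×3!×2!×1!×1!) = 362880/24 = 15120

15120


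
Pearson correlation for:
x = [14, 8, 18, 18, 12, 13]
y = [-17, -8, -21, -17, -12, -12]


n=6, Σx=83, Σy=-87, Σxy=-1286, Σx²=1221, Σy²=1371
r = (6×(-1286) - 83×(-87))/√((6×1221 - 83²)(6×1371 - (-87)²))
= -495/√(437×657) = -495/√287109 ≈ -495/535.8255 ≈ -0.9238

r ≈ -0.9238


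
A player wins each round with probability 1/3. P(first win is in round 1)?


Geometric: P(X=1) = (1-p)^(k-1)×p = (2/3)^0×1/3 = 1/3

P(X=1) = 1/3 ≈ 33.33%


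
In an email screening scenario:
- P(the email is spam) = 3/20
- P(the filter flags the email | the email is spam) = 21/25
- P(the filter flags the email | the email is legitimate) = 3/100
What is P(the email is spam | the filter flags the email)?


Using Bayes' theorem:
P(A|B) = P(B|A)·P(A) / P(B)

P(the filter flags the email) = 21/25 × 3/20 + 3/100 × 17/20
= 63/500 + 51/2000 = 303/2000

P(the email is spam|the filter flags the email) = (63/500) / (303/2000) = 84/101

P(the email is spam|the filter flags the email) = 84/101 ≈ 83.17%


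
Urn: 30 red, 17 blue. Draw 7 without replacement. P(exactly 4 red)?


Hypergeometric: C(30,4)×C(17,3)/C(47,7)
= 27405×680/62891499 = 6211800/20963833

P(X=4) = 6211800/20963833 ≈ 29.63%
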